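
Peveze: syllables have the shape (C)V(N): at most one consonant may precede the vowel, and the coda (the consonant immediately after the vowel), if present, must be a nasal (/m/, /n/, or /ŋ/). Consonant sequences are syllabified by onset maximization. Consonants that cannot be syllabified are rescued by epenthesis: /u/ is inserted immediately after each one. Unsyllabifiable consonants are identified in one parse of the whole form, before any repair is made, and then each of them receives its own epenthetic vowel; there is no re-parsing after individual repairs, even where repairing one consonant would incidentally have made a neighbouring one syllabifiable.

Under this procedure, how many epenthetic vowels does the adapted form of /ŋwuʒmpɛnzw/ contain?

5

The unsyllabifiable consonants are /ŋ/, /ʒ/, /m/, /z/, /w/; each receives one epenthetic vowel.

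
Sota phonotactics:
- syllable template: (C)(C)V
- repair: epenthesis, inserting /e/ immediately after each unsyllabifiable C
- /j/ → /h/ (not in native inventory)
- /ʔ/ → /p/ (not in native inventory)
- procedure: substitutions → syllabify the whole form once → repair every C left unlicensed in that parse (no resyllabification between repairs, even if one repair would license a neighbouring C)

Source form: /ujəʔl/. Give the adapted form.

uhəpele

Substitution: /j/ → /h/, /ʔ/ → /p/, giving /uhəpl/.
Under (C)(C)V, the unsyllabifiable consonants are /p/, /l/ (no codas are permitted; onsets may contain at most 2 consonants).
Inserting the epenthetic vowel yields /p/ → /pe/, /l/ → /le/.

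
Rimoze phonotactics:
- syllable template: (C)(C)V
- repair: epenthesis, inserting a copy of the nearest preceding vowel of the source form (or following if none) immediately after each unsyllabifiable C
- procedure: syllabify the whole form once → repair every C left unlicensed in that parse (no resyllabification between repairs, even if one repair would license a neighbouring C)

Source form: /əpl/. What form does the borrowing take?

əpələ

Under (C)(C)V, the unsyllabifiable consonants are /p/, /l/ (no codas are permitted; onsets may contain at most 2 consonants).
Each unlicensed consonant becomes the onset of a new syllable: /p/ → /pə/, /l/ → /lə/.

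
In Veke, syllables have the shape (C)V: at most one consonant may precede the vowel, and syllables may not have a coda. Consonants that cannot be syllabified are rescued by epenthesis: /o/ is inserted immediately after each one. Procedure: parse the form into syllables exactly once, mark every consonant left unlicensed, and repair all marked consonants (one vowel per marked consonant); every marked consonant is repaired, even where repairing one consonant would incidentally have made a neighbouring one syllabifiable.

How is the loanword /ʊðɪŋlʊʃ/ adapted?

Syllabifying with onset maximization leaves /ŋ/, /ʃ/ stranded (no codas are permitted; onsets are limited to one consonant).
Inserting the epenthetic vowel yields /ŋ/ → /ŋo/, /ʃ/ → /ʃo/.

ʊðɪŋolʊʃo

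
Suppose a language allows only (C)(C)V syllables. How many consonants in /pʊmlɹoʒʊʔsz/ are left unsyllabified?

4

The consonants /m/, /ʔ/, /s/, /z/ cannot be parsed into a legal (C)(C)V syllable (no codas are permitted; onsets may contain at most 2 consonants).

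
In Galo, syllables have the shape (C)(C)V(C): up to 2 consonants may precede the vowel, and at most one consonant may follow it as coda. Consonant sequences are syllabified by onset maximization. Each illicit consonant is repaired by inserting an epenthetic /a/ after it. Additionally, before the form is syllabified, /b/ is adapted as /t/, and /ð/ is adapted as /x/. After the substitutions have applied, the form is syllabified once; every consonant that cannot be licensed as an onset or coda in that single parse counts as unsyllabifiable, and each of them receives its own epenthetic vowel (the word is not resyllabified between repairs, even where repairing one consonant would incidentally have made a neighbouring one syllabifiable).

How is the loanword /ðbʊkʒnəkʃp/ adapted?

Substitution: /ð/ → /x/, /b/ → /t/, giving /xtʊkʒnəkʃp/.
Syllabifying with onset maximization leaves /ʃ/, /p/ stranded (at most one coda consonant is licensed; onsets may contain at most 2 consonants).
Each unlicensed consonant becomes the onset of a new syllable: /ʃ/ → /ʃa/, /p/ → /pa/.

xtʊkʒnəkʃapa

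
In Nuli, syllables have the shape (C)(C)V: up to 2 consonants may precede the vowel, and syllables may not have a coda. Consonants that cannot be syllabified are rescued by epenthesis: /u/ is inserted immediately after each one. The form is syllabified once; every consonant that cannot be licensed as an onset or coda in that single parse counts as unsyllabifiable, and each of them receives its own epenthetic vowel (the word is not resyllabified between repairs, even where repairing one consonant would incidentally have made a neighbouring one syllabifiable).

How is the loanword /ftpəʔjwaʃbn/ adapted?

futpəʔujwaʃubunu

The consonants /f/, /ʔ/, /ʃ/, /b/, /n/ cannot be parsed into a legal (C)(C)V syllable (no codas are permitted; onsets may contain at most 2 consonants).
Each unlicensed consonant becomes the onset of a new syllable: /f/ → /fu/, /ʔ/ → /ʔu/, /ʃ/ → /ʃu/, /b/ → /bu/, /n/ → /nu/.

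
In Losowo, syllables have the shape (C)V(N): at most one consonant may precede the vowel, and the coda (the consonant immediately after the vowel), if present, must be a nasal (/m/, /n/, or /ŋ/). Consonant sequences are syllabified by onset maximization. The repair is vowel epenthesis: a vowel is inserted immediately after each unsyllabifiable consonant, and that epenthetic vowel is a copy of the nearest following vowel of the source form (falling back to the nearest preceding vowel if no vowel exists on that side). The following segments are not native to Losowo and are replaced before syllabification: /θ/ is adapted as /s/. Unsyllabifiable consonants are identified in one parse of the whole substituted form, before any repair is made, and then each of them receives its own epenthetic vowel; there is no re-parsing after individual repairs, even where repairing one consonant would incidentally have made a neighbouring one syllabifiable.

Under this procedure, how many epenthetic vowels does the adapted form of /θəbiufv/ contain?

After substitution the input is /səbiufv/.
The unsyllabifiable consonants are /f/, /v/; each receives one epenthetic vowel.

2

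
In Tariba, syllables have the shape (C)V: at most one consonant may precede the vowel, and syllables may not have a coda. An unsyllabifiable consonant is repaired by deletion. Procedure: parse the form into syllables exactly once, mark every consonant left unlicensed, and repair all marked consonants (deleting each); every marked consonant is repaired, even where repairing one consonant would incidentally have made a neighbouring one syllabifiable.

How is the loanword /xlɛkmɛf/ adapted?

The consonants /x/, /k/, /f/ cannot be parsed into a legal (C)V syllable (no codas are permitted; onsets are limited to one consonant).
Each unlicensed consonant is deleted: /x/, /k/, /f/.

lɛmɛ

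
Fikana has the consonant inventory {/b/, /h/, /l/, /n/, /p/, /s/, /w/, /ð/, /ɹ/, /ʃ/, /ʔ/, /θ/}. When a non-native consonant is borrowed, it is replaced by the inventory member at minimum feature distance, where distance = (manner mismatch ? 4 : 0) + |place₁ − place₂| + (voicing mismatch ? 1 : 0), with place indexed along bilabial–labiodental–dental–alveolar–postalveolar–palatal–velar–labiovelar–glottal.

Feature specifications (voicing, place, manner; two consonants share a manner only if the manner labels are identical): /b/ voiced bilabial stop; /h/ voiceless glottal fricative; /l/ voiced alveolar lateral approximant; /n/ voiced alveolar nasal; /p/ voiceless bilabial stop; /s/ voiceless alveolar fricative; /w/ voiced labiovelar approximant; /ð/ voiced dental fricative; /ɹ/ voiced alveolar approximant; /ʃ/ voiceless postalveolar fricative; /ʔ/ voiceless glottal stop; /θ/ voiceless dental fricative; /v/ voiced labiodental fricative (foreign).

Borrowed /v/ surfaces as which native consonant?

/ð/ is closest: same manner (fricative), place distance 1 (labiodental→dental), same voicing; total 1. Next closest is /θ/ at distance 2.

ð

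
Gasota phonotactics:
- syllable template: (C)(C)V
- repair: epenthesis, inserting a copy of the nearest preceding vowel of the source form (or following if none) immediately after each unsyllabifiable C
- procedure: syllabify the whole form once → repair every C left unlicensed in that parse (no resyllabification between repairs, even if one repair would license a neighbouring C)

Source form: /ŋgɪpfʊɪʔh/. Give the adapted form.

ŋgɪpfʊɪʔɪhɪ

Under (C)(C)V, the unsyllabifiable consonants are /ʔ/, /h/ (no codas are permitted; onsets may contain at most 2 consonants).
Inserting the epenthetic vowel yields /ʔ/ → /ʔɪ/, /h/ → /hɪ/.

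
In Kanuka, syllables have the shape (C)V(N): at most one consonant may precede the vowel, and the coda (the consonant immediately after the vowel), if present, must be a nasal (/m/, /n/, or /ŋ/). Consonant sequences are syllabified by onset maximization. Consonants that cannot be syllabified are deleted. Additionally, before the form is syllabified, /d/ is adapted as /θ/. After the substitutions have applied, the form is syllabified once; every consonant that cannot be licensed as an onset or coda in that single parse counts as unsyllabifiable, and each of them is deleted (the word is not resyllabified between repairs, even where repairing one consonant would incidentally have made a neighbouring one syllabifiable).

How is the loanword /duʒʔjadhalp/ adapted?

Substitution: /d/ → /θ/, giving /θuʒʔjaθhalp/.
The consonants /ʒ/, /ʔ/, /θ/, /l/, /p/ cannot be parsed into a legal (C)V(N) syllable (only a nasal (/m/, /n/, or /ŋ/) is licensed in coda position; onsets are limited to one consonant).
Deleting the stranded consonants removes /ʒ/, /ʔ/, /θ/, /l/, /p/.

θujaha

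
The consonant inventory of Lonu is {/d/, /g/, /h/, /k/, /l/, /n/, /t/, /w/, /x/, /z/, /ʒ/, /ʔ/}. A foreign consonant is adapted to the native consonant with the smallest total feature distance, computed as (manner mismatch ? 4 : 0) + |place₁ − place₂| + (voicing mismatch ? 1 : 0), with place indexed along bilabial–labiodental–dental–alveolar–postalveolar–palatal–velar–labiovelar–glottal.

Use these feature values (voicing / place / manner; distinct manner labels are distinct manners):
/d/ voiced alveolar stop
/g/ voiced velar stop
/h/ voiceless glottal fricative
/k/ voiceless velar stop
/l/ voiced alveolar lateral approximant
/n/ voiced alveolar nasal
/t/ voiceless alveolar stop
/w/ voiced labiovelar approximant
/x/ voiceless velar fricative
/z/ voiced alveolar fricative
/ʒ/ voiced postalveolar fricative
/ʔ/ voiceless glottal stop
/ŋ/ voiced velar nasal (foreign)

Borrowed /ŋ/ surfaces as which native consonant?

n

/n/ is closest: same manner (nasal), place distance 3 (velar→alveolar), same voicing; total 3. Next closest is /g/ at distance 4.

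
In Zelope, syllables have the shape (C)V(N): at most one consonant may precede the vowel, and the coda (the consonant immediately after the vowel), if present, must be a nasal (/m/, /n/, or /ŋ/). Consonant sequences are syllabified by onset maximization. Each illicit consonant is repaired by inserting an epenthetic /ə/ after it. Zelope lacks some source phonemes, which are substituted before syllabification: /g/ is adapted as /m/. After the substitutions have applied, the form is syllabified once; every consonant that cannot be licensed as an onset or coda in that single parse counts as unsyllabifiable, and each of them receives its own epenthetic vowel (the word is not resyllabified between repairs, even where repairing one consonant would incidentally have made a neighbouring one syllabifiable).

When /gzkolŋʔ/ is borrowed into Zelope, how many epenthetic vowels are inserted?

After substitution the input is /mzkolŋʔ/.
The unsyllabifiable consonants are /m/, /z/, /l/, /ŋ/, /ʔ/; each receives one epenthetic vowel.

5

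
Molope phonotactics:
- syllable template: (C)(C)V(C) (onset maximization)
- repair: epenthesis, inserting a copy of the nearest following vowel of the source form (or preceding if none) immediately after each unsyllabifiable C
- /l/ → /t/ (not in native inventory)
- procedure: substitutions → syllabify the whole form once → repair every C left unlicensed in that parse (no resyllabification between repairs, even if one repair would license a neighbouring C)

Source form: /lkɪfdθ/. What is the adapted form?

tkɪfdɪθɪ

Substitution: /l/ → /t/, giving /tkɪfdθ/.
The consonants /d/, /θ/ cannot be parsed into a legal (C)(C)V(C) syllable (at most one coda consonant is licensed; onsets may contain at most 2 consonants).
Each unlicensed consonant becomes the onset of a new syllable: /d/ → /dɪ/, /θ/ → /θɪ/.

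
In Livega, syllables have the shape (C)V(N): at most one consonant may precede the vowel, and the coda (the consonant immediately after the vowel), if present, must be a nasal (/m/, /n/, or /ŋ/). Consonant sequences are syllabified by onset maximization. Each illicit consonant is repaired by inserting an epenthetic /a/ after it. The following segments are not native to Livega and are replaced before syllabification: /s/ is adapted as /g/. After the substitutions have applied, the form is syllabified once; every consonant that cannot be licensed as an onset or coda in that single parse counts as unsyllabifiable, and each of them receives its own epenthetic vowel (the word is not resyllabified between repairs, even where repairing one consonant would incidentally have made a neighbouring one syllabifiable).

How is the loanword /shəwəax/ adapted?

gahəwəaxa

Substitution: /s/ → /g/, giving /ghəwəax/.
The consonants /g/, /x/ cannot be parsed into a legal (C)V(N) syllable (only a nasal (/m/, /n/, or /ŋ/) is licensed in coda position; onsets are limited to one consonant).
Inserting the epenthetic vowel yields /g/ → /ga/, /x/ → /xa/.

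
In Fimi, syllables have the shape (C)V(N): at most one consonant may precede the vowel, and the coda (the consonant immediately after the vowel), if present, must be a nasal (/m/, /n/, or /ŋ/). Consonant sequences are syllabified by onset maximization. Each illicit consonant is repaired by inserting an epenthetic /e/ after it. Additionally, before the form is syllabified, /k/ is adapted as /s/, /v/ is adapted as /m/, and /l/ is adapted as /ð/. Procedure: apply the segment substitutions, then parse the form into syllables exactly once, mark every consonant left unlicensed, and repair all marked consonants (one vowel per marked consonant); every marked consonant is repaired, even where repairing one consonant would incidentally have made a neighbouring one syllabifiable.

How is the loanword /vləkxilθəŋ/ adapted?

Substitution: /v/ → /m/, /l/ → /ð/, /k/ → /s/, giving /mðəsxiðθəŋ/.
Under (C)V(N), the unsyllabifiable consonants are /m/, /s/, /ð/ (only a nasal (/m/, /n/, or /ŋ/) is licensed in coda position; onsets are limited to one consonant).
Inserting the epenthetic vowel yields /m/ → /me/, /s/ → /se/, /ð/ → /ðe/.

meðəsexiðeθəŋ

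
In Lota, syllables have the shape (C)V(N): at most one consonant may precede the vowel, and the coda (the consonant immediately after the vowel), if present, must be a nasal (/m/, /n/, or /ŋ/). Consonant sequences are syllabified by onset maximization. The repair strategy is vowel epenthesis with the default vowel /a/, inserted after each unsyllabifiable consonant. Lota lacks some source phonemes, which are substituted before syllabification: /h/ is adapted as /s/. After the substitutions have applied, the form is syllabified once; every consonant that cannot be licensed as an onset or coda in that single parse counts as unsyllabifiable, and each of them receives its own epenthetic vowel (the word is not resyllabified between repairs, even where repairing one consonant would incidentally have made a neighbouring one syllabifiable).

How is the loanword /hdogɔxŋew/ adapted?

Substitution: /h/ → /s/, giving /sdogɔxŋew/.
Syllabifying with onset maximization leaves /s/, /x/, /w/ stranded (only a nasal (/m/, /n/, or /ŋ/) is licensed in coda position; onsets are limited to one consonant).
Epenthesis after each stranded consonant: /s/ → /sa/, /x/ → /xa/, /w/ → /wa/.

sadogɔxaŋewa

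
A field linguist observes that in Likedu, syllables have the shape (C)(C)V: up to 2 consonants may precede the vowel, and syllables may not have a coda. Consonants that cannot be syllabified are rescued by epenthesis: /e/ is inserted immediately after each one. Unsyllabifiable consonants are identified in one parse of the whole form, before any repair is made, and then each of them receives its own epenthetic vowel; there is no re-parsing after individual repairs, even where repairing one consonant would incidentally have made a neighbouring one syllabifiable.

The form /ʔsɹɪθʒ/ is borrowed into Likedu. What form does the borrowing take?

ʔesɹɪθeʒe

The consonants /ʔ/, /θ/, /ʒ/ cannot be parsed into a legal (C)(C)V syllable (no codas are permitted; onsets may contain at most 2 consonants).
Inserting the epenthetic vowel yields /ʔ/ → /ʔe/, /θ/ → /θe/, /ʒ/ → /ʒe/.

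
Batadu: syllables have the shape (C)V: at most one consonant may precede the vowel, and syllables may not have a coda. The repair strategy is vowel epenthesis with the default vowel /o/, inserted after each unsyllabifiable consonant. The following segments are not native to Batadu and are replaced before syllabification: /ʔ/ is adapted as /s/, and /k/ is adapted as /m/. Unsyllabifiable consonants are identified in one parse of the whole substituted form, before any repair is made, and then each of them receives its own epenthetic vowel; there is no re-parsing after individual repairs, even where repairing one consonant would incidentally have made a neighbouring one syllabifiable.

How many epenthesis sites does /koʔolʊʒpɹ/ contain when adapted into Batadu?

3

After substitution the input is /mosolʊʒpɹ/.
The unsyllabifiable consonants are /ʒ/, /p/, /ɹ/; each receives one epenthetic vowel.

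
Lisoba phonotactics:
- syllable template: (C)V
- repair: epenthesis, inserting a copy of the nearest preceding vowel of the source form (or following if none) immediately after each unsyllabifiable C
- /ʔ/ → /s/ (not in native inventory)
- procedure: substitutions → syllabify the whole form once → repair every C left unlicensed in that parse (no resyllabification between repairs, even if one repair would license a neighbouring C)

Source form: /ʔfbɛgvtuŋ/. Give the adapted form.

sɛfɛbɛgɛvɛtuŋu

Substitution: /ʔ/ → /s/, giving /sfbɛgvtuŋ/.
Syllabifying with onset maximization leaves /s/, /f/, /g/, /v/, /ŋ/ stranded (no codas are permitted; onsets are limited to one consonant).
Inserting the epenthetic vowel yields /s/ → /sɛ/, /f/ → /fɛ/, /g/ → /gɛ/, /v/ → /vɛ/, /ŋ/ → /ŋu/.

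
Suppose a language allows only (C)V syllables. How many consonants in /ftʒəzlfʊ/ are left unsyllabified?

Under (C)V, the unsyllabifiable consonants are /f/, /t/, /z/, /l/ (no codas are permitted; onsets are limited to one consonant).

4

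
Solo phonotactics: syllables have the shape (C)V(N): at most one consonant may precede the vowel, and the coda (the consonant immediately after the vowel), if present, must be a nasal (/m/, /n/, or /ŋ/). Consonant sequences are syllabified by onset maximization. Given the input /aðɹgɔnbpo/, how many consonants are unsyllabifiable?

Syllabifying with onset maximization leaves /ð/, /ɹ/, /b/ stranded (only a nasal (/m/, /n/, or /ŋ/) is licensed in coda position; onsets are limited to one consonant).

3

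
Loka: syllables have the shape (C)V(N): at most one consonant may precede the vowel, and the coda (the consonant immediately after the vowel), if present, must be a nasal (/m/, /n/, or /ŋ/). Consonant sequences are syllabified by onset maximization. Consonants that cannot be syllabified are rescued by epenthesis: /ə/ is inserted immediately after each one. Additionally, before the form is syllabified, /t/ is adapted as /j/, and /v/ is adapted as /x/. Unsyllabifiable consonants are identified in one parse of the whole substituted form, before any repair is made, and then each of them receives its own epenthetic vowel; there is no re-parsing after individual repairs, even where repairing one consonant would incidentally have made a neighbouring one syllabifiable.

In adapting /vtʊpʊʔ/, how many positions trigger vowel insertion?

After substitution the input is /xjʊpʊʔ/.
The unsyllabifiable consonants are /x/, /ʔ/; each receives one epenthetic vowel.

2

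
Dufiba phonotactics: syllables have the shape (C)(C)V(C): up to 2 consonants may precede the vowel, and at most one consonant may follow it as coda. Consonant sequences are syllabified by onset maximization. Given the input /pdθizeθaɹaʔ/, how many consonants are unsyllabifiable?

Syllabifying with onset maximization leaves /p/ stranded (at most one coda consonant is licensed; onsets may contain at most 2 consonants).

1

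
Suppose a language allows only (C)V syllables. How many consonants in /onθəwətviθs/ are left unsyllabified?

The consonants /n/, /t/, /θ/, /s/ cannot be parsed into a legal (C)V syllable (no codas are permitted; onsets are limited to one consonant).

4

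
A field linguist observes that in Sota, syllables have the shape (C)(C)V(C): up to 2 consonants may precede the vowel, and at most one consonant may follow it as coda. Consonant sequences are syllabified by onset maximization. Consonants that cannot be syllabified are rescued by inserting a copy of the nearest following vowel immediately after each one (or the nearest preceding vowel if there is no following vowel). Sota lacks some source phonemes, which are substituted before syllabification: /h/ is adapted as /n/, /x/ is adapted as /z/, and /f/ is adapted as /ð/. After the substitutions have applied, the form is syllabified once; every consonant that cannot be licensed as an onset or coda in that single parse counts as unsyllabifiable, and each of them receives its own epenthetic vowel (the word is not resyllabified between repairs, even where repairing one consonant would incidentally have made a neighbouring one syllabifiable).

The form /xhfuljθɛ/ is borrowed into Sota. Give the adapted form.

zunðuljθɛ

Substitution: /x/ → /z/, /h/ → /n/, /f/ → /ð/, giving /znðuljθɛ/.
The consonants /z/ cannot be parsed into a legal (C)(C)V(C) syllable (at most one coda consonant is licensed; onsets may contain at most 2 consonants).
Each unlicensed consonant becomes the onset of a new syllable: /z/ → /zu/.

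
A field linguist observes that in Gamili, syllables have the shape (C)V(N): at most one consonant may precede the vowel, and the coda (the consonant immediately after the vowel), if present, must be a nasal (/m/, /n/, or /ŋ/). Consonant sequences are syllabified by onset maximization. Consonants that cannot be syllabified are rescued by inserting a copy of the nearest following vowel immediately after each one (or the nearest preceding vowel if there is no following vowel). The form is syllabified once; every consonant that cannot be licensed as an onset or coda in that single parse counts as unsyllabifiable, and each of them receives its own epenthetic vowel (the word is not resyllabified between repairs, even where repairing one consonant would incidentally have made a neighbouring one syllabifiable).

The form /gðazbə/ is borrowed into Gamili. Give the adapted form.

Syllabifying with onset maximization leaves /g/, /z/ stranded (only a nasal (/m/, /n/, or /ŋ/) is licensed in coda position; onsets are limited to one consonant).
Inserting the epenthetic vowel yields /g/ → /ga/, /z/ → /zə/.

gaðazəbə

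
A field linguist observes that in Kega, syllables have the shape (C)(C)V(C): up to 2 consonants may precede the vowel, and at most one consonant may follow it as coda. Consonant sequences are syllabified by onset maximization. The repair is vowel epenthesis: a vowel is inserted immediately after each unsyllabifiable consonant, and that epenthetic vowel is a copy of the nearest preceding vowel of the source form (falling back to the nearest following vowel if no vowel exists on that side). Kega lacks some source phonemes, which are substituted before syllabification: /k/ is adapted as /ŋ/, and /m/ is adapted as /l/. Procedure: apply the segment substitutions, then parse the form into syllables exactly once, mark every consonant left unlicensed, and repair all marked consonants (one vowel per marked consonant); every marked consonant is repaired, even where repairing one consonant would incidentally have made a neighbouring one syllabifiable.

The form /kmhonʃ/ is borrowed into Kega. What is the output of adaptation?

Substitution: /k/ → /ŋ/, /m/ → /l/, giving /ŋlhonʃ/.
The consonants /ŋ/, /ʃ/ cannot be parsed into a legal (C)(C)V(C) syllable (at most one coda consonant is licensed; onsets may contain at most 2 consonants).
Epenthesis after each stranded consonant: /ŋ/ → /ŋo/, /ʃ/ → /ʃo/.

ŋolhonʃo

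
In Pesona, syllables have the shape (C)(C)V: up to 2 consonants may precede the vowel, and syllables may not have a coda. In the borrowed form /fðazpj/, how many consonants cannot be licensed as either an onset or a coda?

3

Under (C)(C)V, the unsyllabifiable consonants are /z/, /p/, /j/ (no codas are permitted; onsets may contain at most 2 consonants).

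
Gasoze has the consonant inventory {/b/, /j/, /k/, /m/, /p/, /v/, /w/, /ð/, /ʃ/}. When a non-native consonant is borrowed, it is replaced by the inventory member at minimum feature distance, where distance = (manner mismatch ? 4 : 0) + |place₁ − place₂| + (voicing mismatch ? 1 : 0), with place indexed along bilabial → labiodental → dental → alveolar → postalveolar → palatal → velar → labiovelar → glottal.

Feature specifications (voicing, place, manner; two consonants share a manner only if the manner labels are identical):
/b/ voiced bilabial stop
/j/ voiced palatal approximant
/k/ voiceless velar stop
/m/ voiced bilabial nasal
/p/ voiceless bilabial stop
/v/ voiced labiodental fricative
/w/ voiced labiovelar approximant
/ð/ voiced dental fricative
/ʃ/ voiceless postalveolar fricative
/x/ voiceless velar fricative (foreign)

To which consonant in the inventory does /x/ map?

ʃ

/ʃ/ is closest: same manner (fricative), place distance 2 (velar→postalveolar), same voicing; total 2. Next closest is /k/ at distance 4.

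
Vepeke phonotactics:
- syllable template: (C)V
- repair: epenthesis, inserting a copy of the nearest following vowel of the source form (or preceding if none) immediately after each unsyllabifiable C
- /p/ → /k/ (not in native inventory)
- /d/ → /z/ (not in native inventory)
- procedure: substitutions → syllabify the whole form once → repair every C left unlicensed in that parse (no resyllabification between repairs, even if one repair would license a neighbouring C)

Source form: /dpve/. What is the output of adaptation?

zekeve

Substitution: /d/ → /z/, /p/ → /k/, giving /zkve/.
Syllabifying with onset maximization leaves /z/, /k/ stranded (no codas are permitted; onsets are limited to one consonant).
Each unlicensed consonant becomes the onset of a new syllable: /z/ → /ze/, /k/ → /ke/.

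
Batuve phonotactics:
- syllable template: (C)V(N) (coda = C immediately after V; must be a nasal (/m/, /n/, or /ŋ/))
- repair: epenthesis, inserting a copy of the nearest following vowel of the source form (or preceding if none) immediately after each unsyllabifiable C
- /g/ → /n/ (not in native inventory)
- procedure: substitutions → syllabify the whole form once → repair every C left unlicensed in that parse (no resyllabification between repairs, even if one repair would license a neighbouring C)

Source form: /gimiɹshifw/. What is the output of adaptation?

nimiɹisihifiwi

Substitution: /g/ → /n/, giving /nimiɹshifw/.
Under (C)V(N), the unsyllabifiable consonants are /ɹ/, /s/, /f/, /w/ (only a nasal (/m/, /n/, or /ŋ/) is licensed in coda position; onsets are limited to one consonant).
Epenthesis after each stranded consonant: /ɹ/ → /ɹi/, /s/ → /si/, /f/ → /fi/, /w/ → /wi/.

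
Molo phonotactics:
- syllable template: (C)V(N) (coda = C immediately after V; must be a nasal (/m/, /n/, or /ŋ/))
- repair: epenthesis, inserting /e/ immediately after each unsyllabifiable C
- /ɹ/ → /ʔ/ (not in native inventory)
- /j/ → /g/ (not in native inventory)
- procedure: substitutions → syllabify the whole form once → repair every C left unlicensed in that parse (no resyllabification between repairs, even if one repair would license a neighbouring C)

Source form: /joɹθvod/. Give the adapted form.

Substitution: /j/ → /g/, /ɹ/ → /ʔ/, giving /goʔθvod/.
The consonants /ʔ/, /θ/, /d/ cannot be parsed into a legal (C)V(N) syllable (only a nasal (/m/, /n/, or /ŋ/) is licensed in coda position; onsets are limited to one consonant).
Inserting the epenthetic vowel yields /ʔ/ → /ʔe/, /θ/ → /θe/, /d/ → /de/.

goʔeθevode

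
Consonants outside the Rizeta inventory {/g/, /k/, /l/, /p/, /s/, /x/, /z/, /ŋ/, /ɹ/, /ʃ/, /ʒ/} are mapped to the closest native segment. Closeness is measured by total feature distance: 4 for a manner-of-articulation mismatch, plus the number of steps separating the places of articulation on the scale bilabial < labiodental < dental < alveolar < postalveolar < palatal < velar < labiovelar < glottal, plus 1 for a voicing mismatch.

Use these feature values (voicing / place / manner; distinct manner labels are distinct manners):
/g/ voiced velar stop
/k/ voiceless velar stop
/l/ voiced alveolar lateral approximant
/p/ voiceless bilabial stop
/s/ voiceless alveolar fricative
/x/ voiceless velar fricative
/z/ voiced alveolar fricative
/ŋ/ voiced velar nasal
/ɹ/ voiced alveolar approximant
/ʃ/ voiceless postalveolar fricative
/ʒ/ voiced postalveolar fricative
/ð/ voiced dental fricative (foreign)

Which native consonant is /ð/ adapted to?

z

/z/ is closest: same manner (fricative), place distance 1 (dental→alveolar), same voicing; total 1. Next closest is /s/ at distance 2.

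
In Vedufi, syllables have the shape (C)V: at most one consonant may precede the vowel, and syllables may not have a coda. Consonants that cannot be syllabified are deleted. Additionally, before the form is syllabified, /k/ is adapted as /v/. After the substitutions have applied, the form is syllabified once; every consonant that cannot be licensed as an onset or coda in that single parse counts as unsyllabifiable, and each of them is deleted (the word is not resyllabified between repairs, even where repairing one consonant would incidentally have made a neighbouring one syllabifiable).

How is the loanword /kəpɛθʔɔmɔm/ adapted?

Substitution: /k/ → /v/, giving /vəpɛθʔɔmɔm/.
Under (C)V, the unsyllabifiable consonants are /θ/, /m/ (no codas are permitted; onsets are limited to one consonant).
Deleting the stranded consonants removes /θ/, /m/.

vəpɛʔɔmɔ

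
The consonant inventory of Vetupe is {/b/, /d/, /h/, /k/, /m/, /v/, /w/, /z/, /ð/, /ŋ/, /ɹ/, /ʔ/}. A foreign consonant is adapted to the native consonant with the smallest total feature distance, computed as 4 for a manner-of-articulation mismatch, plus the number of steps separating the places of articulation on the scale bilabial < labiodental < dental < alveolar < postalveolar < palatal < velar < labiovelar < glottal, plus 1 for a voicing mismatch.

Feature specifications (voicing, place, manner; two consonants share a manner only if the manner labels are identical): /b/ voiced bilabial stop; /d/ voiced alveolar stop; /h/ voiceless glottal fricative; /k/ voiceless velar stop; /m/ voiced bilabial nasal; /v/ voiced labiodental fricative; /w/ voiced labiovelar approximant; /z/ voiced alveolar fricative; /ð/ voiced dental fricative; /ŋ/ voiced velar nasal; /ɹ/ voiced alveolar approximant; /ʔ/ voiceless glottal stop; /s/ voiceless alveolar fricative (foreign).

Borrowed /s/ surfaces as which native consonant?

z

/z/ is closest: same manner (fricative), place distance 0 (alveolar→alveolar), voicing differs (+1); total 1. Next closest is /ð/ at distance 2.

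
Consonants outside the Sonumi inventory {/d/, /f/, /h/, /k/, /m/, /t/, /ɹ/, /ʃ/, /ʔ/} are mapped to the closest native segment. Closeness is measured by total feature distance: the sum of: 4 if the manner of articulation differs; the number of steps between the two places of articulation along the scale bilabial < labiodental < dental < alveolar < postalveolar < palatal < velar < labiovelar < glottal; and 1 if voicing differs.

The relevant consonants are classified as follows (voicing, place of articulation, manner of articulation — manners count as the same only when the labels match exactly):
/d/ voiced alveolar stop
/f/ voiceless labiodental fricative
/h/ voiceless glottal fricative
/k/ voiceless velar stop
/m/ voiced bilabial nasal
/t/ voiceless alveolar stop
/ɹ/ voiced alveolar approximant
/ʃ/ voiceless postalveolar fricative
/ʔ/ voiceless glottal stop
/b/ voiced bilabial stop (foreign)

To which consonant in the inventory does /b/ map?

/d/ is closest: same manner (stop), place distance 3 (bilabial→alveolar), same voicing; total 3. Next closest is /m/ at distance 4.

d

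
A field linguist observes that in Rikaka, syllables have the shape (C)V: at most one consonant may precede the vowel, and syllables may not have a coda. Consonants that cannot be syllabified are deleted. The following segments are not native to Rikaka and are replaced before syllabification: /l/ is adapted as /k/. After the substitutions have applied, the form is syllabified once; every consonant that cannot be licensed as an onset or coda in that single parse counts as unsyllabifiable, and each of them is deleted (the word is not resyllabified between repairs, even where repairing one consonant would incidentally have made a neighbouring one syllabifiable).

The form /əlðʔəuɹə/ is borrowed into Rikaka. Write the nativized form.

Substitution: /l/ → /k/, giving /əkðʔəuɹə/.
The consonants /k/, /ð/ cannot be parsed into a legal (C)V syllable (no codas are permitted; onsets are limited to one consonant).
Each unlicensed consonant is deleted: /k/, /ð/.

əʔəuɹə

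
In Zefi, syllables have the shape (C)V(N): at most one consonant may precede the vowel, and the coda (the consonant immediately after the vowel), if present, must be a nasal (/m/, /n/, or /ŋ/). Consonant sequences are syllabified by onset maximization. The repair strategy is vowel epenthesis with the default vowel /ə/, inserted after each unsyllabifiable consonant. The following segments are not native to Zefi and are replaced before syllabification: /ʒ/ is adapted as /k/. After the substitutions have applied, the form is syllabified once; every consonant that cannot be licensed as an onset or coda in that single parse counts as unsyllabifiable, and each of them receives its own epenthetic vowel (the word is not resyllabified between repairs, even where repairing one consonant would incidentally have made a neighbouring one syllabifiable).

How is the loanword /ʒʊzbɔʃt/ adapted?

kʊzəbɔʃətə

Substitution: /ʒ/ → /k/, giving /kʊzbɔʃt/.
The consonants /z/, /ʃ/, /t/ cannot be parsed into a legal (C)V(N) syllable (only a nasal (/m/, /n/, or /ŋ/) is licensed in coda position; onsets are limited to one consonant).
Epenthesis after each stranded consonant: /z/ → /zə/, /ʃ/ → /ʃə/, /t/ → /tə/.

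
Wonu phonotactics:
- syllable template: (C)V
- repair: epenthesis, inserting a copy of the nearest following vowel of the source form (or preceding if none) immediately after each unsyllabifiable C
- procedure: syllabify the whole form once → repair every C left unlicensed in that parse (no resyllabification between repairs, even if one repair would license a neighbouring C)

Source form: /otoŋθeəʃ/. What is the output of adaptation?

Under (C)V, the unsyllabifiable consonants are /ŋ/, /ʃ/ (no codas are permitted; onsets are limited to one consonant).
Epenthesis after each stranded consonant: /ŋ/ → /ŋe/, /ʃ/ → /ʃə/.

otoŋeθeəʃə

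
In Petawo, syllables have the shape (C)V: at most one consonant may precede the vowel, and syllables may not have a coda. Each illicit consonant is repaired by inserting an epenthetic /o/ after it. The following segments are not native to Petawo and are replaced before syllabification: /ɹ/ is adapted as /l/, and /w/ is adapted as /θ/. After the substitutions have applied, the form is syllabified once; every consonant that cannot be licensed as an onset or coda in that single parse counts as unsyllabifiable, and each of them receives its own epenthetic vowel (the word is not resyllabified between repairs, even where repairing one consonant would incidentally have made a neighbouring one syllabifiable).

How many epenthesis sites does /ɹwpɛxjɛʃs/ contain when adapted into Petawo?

5

After substitution the input is /lθpɛxjɛʃs/.
The unsyllabifiable consonants are /l/, /θ/, /x/, /ʃ/, /s/; each receives one epenthetic vowel.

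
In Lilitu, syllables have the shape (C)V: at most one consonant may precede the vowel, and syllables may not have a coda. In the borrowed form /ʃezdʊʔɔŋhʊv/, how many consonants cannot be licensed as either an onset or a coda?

3

Syllabifying with onset maximization leaves /z/, /ŋ/, /v/ stranded (no codas are permitted; onsets are limited to one consonant).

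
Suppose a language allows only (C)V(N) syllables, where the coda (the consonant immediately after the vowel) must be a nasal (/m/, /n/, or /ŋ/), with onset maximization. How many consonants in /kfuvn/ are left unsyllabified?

3

Syllabifying with onset maximization leaves /k/, /v/, /n/ stranded (only a nasal (/m/, /n/, or /ŋ/) is licensed in coda position; onsets are limited to one consonant).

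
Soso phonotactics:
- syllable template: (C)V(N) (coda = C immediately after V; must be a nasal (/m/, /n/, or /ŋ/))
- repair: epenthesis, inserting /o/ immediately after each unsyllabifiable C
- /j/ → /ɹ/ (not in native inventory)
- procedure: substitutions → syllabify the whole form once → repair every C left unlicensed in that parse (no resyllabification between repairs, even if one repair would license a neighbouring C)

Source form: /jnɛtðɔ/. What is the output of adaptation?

ɹonɛtoðɔ

Substitution: /j/ → /ɹ/, giving /ɹnɛtðɔ/.
The consonants /ɹ/, /t/ cannot be parsed into a legal (C)V(N) syllable (only a nasal (/m/, /n/, or /ŋ/) is licensed in coda position; onsets are limited to one consonant).
Each unlicensed consonant becomes the onset of a new syllable: /ɹ/ → /ɹo/, /t/ → /to/.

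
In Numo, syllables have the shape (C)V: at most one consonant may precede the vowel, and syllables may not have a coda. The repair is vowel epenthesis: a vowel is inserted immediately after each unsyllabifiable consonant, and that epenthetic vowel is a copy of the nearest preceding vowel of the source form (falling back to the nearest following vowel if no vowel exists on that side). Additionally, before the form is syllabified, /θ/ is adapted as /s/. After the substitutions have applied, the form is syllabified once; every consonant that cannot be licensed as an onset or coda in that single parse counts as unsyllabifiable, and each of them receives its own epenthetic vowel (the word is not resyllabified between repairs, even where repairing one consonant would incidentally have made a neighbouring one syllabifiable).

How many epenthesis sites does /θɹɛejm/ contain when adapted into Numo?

After substitution the input is /sɹɛejm/.
The unsyllabifiable consonants are /s/, /j/, /m/; each receives one epenthetic vowel.

3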